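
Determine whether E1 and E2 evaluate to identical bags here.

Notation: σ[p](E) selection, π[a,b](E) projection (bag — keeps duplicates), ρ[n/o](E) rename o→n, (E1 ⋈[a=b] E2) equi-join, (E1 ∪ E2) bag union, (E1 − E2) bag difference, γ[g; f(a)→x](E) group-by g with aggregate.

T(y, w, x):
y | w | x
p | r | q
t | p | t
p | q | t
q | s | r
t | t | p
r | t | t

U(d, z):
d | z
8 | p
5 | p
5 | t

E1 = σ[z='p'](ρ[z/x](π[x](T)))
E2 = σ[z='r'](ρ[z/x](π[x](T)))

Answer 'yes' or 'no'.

E1 subexpression sizes:
  T → 6
  π[x](T) → 6
  ρ[z/x](π[x](T)) → 6
  σ[z='p'](ρ[z/x](π[x](T))) → 1
E2 subexpression sizes:
  T → 6
  π[x](T) → 6
  ρ[z/x](π[x](T)) → 6
  σ[z='r'](ρ[z/x](π[x](T))) → 1

E1 result:
z
p
E2 result:
z
r
Witness: ('p',) appears 1× in E1 but 0× in E2.

no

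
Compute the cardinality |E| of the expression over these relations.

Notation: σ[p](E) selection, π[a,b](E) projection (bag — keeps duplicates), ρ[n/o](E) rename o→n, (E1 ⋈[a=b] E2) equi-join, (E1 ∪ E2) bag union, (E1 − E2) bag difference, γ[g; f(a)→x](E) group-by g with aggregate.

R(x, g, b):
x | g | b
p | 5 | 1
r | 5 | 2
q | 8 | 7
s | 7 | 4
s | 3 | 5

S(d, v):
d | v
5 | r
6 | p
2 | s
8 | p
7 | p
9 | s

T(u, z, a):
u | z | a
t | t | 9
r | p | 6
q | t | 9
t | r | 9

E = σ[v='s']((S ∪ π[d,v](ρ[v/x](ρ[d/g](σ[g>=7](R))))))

Per-node cardinality:
  S → 6
  R → 5
  σ[g>=7](R) → 2
  ρ[d/g](σ[g>=7](R)) → 2
  ρ[v/x](ρ[d/g](σ[g>=7](R))) → 2
  π[d,v](ρ[v/x](ρ[d/g](σ[g>=7](R)))) → 2
  (S ∪ π[d,v](ρ[v/x](ρ[d/g](σ[g>=7](R))))) → 8
  σ[v='s']((S ∪ π[d,v](ρ[v/x](ρ[d/g](σ[g>=7](R)))))) → 3

|E| = 3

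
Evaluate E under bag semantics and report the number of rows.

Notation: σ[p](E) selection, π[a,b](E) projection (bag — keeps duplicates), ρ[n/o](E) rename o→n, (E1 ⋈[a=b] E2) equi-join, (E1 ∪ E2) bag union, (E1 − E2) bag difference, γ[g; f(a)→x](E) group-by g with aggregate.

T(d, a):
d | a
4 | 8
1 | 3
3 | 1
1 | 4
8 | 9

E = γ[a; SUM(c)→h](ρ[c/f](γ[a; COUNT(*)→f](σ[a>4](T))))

Per-node cardinality:
  T → 5
  σ[a>4](T) → 2
  γ[a; COUNT(*)→f](σ[a>4](T)) → 2
  ρ[c/f](γ[a; COUNT(*)→f](σ[a>4](T))) → 2
  γ[a; SUM(c)→h](ρ[c/f](γ[a; COUNT(*)→f](σ[a>4](T)))) → 2

|E| = 2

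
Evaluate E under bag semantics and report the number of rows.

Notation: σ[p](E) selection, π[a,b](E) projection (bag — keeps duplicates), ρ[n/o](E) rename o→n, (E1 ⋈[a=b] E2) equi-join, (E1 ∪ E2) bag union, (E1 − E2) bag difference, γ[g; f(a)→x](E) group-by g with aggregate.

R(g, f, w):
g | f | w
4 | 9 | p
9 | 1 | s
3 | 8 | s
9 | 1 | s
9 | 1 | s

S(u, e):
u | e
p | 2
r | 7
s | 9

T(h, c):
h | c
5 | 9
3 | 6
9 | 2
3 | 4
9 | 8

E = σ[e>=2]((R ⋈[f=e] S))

Subexpression sizes:
  R → 5
  S → 3
  (R ⋈[f=e] S) → 1
  σ[e>=2]((R ⋈[f=e] S)) → 1

|E| = 1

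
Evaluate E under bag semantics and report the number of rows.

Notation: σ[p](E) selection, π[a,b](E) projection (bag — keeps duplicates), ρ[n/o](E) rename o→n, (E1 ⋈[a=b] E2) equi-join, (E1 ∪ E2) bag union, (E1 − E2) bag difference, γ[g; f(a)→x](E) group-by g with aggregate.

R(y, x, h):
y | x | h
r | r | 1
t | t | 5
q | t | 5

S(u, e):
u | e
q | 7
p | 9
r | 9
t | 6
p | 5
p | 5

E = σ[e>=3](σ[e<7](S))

Per-node cardinality:
  S → 6
  σ[e<7](S) → 3
  σ[e>=3](σ[e<7](S)) → 3

|E| = 3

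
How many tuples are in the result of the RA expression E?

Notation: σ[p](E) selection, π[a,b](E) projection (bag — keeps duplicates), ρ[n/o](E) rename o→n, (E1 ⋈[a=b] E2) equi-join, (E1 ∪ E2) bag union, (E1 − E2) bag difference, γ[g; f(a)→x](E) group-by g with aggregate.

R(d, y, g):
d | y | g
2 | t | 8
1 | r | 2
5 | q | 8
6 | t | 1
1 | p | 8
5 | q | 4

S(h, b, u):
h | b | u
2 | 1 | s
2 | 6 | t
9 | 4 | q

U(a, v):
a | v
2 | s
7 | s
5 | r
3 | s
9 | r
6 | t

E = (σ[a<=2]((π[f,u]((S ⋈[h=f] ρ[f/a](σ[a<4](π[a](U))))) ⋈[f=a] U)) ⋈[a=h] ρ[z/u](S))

Row counts bottom-up:
  S → 3
  U → 6
  π[a](U) → 6
  σ[a<4](π[a](U)) → 2
  ρ[f/a](σ[a<4](π[a](U))) → 2
  (S ⋈[h=f] ρ[f/a](σ[a<4](π[a](U)))) → 2
  π[f,u]((S ⋈[h=f] ρ[f/a](σ[a<4](π[a](U))))) → 2
  U → 6
  (π[f,u]((S ⋈[h=f] ρ[f/a](σ[a<4](π[a](U))))) ⋈[f=a] U) → 2
  σ[a<=2]((π[f,u]((S ⋈[h=f] ρ[f/a](σ[a<4](π[a](U))))) ⋈[f=a] U)) → 2
  S → 3
  ρ[z/u](S) → 3
  (σ[a<=2]((π[f,u]((S ⋈[h=f] ρ[f/a](σ[a<4](π[a](U))))) ⋈[f=a] U)) ⋈[a=h] ρ[z/u](S)) → 4

|E| = 4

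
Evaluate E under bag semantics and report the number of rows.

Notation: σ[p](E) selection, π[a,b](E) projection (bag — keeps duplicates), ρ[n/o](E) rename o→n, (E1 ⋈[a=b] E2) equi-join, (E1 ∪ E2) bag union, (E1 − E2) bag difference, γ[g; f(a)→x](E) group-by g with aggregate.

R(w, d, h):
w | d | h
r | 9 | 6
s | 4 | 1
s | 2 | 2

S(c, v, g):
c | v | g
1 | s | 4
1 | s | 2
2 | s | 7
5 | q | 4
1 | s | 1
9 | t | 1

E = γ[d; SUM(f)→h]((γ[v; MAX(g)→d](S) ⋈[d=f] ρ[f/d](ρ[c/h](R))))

Stepwise |·|:
  S → 6
  γ[v; MAX(g)→d](S) → 3
  R → 3
  ρ[c/h](R) → 3
  ρ[f/d](ρ[c/h](R)) → 3
  (γ[v; MAX(g)→d](S) ⋈[d=f] ρ[f/d](ρ[c/h](R))) → 1
  γ[d; SUM(f)→h]((γ[v; MAX(g)→d](S) ⋈[d=f] ρ[f/d](ρ[c/h](R)))) → 1

|E| = 1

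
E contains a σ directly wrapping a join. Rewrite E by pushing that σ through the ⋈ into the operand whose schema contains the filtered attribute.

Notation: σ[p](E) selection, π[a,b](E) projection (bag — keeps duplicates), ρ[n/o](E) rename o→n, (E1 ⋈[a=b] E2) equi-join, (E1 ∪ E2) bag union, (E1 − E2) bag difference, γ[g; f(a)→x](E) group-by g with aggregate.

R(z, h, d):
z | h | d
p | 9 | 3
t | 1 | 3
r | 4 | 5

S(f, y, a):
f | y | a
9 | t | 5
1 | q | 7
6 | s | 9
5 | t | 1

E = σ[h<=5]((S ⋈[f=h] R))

σ filters on h, owned by the right side.
E' = (S ⋈[f=h] σ[h<=5](R))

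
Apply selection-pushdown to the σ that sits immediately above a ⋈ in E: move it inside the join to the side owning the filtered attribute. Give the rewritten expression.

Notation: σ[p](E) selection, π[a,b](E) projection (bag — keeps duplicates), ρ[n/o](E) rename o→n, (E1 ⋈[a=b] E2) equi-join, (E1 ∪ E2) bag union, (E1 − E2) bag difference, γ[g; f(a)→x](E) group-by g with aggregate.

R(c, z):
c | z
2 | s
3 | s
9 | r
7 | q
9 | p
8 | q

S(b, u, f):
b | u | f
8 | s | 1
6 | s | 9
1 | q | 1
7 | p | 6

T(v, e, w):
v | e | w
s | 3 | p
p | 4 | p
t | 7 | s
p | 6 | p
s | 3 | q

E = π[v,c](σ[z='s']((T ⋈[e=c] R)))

σ filters on z, owned by the right side.
E' = π[v,c]((T ⋈[e=c] σ[z='s'](R)))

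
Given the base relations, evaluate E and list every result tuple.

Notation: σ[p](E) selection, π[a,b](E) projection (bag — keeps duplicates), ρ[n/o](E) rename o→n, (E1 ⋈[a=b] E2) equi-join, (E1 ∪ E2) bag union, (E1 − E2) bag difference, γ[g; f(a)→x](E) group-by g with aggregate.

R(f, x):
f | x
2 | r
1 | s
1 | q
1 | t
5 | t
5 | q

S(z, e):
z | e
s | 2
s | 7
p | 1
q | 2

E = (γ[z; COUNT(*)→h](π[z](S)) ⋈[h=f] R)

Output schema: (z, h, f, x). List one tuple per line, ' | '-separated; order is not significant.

Row counts bottom-up:
  S → 4
  π[z](S) → 4
  γ[z; COUNT(*)→h](π[z](S)) → 3
  R → 6
  (γ[z; COUNT(*)→h](π[z](S)) ⋈[h=f] R) → 7

== RESULT ==
z | h | f | x
p | 1 | 1 | q
p | 1 | 1 | s
p | 1 | 1 | t
q | 1 | 1 | q
q | 1 | 1 | s
q | 1 | 1 | t
s | 2 | 2 | r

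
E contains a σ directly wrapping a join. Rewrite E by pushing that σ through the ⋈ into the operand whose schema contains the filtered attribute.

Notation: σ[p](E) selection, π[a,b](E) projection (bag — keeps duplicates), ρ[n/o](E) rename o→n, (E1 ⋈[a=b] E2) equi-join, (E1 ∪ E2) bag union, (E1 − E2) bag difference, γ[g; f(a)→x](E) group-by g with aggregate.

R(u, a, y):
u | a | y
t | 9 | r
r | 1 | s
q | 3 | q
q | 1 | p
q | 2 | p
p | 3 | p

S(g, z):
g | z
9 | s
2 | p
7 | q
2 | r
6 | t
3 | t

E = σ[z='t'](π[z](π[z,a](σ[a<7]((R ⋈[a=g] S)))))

σ filters on a, owned by the left side.
E' = σ[z='t'](π[z](π[z,a]((σ[a<7](R) ⋈[a=g] S))))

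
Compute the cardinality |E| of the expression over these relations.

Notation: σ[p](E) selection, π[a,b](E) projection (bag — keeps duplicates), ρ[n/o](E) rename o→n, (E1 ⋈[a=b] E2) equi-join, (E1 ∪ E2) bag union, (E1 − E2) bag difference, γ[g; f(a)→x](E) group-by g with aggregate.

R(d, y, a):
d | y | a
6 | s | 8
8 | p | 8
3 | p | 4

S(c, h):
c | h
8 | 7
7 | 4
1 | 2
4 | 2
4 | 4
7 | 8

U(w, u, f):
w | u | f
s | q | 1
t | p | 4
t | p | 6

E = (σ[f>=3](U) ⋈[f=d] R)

Subexpression sizes:
  U → 3
  σ[f>=3](U) → 2
  R → 3
  (σ[f>=3](U) ⋈[f=d] R) → 1

|E| = 1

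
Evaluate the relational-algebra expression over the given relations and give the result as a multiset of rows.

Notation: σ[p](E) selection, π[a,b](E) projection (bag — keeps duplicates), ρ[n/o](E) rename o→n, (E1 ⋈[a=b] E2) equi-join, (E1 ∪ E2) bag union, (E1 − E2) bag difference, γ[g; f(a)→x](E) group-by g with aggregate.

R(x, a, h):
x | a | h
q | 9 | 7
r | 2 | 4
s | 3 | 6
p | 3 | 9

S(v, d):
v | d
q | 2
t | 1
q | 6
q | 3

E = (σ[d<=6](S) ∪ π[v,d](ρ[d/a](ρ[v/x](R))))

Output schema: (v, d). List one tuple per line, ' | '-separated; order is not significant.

Stepwise |·|:
  S → 4
  σ[d<=6](S) → 4
  R → 4
  ρ[v/x](R) → 4
  ρ[d/a](ρ[v/x](R)) → 4
  π[v,d](ρ[d/a](ρ[v/x](R))) → 4
  (σ[d<=6](S) ∪ π[v,d](ρ[d/a](ρ[v/x](R)))) → 8

== RESULT ==
v | d
p | 3
q | 2
q | 3
q | 6
q | 9
r | 2
s | 3
t | 1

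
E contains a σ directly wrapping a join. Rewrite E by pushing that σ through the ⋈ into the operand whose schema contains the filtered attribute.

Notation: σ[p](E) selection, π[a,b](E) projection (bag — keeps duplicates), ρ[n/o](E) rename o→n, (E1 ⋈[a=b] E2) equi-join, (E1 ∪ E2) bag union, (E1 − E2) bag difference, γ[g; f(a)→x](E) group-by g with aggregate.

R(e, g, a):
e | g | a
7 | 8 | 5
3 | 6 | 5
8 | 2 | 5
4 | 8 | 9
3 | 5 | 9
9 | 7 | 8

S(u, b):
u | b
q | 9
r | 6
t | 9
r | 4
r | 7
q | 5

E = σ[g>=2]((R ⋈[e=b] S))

σ filters on g, owned by the left side.
E' = (σ[g>=2](R) ⋈[e=b] S)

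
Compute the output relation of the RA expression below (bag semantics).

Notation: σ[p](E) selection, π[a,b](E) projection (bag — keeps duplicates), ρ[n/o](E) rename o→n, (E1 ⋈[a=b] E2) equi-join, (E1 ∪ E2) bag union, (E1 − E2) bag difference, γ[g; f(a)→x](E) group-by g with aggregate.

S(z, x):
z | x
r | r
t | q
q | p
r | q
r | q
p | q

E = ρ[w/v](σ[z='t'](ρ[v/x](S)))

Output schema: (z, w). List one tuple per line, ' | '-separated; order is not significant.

Subexpression sizes:
  S → 6
  ρ[v/x](S) → 6
  σ[z='t'](ρ[v/x](S)) → 1
  ρ[w/v](σ[z='t'](ρ[v/x](S))) → 1

== RESULT ==
z | w
t | q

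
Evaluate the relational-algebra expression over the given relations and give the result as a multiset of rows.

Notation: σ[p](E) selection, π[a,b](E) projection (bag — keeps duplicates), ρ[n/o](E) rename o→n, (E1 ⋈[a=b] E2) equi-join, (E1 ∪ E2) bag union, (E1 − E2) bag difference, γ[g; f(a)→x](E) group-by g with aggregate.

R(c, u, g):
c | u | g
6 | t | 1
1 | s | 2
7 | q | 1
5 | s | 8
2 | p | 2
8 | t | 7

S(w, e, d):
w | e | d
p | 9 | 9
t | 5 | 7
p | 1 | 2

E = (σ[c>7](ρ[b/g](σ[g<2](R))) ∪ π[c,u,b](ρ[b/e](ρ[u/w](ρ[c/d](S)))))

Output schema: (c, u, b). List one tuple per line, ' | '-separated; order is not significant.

Row counts bottom-up:
  R → 6
  σ[g<2](R) → 2
  ρ[b/g](σ[g<2](R)) → 2
  σ[c>7](ρ[b/g](σ[g<2](R))) → 0
  S → 3
  ρ[c/d](S) → 3
  ρ[u/w](ρ[c/d](S)) → 3
  ρ[b/e](ρ[u/w](ρ[c/d](S))) → 3
  π[c,u,b](ρ[b/e](ρ[u/w](ρ[c/d](S)))) → 3
  (σ[c>7](ρ[b/g](σ[g<2](R))) ∪ π[c,u,b](ρ[b/e](ρ[u/w](ρ[c/d](S))))) → 3

== RESULT ==
c | u | b
2 | p | 1
7 | t | 5
9 | p | 9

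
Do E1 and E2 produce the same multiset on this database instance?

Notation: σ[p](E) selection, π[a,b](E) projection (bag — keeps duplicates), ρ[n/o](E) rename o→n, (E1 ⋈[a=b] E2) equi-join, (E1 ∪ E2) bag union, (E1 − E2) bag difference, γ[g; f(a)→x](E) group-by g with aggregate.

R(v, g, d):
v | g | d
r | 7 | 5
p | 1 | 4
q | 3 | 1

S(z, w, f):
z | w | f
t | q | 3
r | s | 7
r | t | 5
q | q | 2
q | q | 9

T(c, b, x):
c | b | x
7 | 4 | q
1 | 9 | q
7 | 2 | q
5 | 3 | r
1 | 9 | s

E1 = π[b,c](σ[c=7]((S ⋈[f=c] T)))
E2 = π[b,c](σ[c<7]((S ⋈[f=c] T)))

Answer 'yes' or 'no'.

E1 row counts bottom-up:
  S → 5
  T → 5
  (S ⋈[f=c] T) → 3
  σ[c=7]((S ⋈[f=c] T)) → 2
  π[b,c](σ[c=7]((S ⋈[f=c] T))) → 2
E2 row counts bottom-up:
  S → 5
  T → 5
  (S ⋈[f=c] T) → 3
  σ[c<7]((S ⋈[f=c] T)) → 1
  π[b,c](σ[c<7]((S ⋈[f=c] T))) → 1

E1 result:
b | c
2 | 7
4 | 7
E2 result:
b | c
3 | 5
Witness: (3, 5) appears 0× in E1 but 1× in E2.

no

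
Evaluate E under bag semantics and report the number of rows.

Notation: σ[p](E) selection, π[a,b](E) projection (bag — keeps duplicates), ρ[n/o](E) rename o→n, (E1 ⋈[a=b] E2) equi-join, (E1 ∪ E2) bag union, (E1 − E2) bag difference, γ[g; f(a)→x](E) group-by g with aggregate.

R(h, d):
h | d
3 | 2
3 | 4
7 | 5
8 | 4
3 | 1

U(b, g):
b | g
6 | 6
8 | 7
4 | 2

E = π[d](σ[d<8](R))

Stepwise |·|:
  R → 5
  σ[d<8](R) → 5
  π[d](σ[d<8](R)) → 5

|E| = 5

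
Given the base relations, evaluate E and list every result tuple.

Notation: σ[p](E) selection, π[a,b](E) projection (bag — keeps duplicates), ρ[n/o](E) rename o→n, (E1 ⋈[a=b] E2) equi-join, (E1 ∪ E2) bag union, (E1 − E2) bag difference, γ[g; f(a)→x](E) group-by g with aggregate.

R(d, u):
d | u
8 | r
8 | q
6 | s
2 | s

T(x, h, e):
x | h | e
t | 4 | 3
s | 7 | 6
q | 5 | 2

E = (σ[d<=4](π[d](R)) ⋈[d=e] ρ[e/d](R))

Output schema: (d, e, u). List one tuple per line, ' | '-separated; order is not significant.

Per-node cardinality:
  R → 4
  π[d](R) → 4
  σ[d<=4](π[d](R)) → 1
  R → 4
  ρ[e/d](R) → 4
  (σ[d<=4](π[d](R)) ⋈[d=e] ρ[e/d](R)) → 1

== RESULT ==
d | e | u
2 | 2 | s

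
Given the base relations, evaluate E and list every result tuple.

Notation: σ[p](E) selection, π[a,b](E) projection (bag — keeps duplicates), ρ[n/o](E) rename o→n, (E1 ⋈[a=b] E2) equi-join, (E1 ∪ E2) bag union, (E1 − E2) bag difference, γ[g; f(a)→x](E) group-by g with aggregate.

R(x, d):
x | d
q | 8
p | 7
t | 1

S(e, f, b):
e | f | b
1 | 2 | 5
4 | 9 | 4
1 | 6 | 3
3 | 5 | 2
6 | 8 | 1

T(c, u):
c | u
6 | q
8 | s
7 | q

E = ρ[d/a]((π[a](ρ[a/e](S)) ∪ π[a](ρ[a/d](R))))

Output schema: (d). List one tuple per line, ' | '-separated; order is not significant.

Per-node cardinality:
  S → 5
  ρ[a/e](S) → 5
  π[a](ρ[a/e](S)) → 5
  R → 3
  ρ[a/d](R) → 3
  π[a](ρ[a/d](R)) → 3
  (π[a](ρ[a/e](S)) ∪ π[a](ρ[a/d](R))) → 8
  ρ[d/a]((π[a](ρ[a/e](S)) ∪ π[a](ρ[a/d](R)))) → 8

== RESULT ==
d
1
1
1
3
4
6
7
8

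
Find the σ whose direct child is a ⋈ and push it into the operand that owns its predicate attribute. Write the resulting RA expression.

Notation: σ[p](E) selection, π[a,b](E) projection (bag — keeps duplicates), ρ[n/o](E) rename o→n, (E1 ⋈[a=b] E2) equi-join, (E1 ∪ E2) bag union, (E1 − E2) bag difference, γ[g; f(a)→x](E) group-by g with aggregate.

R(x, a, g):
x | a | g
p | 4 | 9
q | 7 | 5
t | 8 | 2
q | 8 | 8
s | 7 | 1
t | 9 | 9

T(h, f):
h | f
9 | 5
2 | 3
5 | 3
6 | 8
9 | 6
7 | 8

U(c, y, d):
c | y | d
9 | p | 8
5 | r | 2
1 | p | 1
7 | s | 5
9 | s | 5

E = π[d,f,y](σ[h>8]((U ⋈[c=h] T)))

σ filters on h, owned by the right side.
E' = π[d,f,y]((U ⋈[c=h] σ[h>8](T)))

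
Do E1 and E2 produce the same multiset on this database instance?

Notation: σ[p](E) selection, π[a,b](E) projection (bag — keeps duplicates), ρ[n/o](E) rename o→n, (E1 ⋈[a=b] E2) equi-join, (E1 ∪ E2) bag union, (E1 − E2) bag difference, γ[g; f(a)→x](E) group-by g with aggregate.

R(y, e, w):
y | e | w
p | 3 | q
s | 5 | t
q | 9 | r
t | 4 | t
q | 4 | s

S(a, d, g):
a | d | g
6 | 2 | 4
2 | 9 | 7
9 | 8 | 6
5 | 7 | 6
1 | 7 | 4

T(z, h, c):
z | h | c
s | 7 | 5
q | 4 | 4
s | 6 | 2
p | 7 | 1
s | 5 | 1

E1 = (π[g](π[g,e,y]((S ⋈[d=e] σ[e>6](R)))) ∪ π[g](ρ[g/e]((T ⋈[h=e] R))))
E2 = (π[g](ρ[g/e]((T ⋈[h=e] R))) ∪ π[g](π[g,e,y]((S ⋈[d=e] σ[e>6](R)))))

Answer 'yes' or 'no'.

E1 row counts bottom-up:
  S → 5
  R → 5
  σ[e>6](R) → 1
  (S ⋈[d=e] σ[e>6](R)) → 1
  π[g,e,y]((S ⋈[d=e] σ[e>6](R))) → 1
  π[g](π[g,e,y]((S ⋈[d=e] σ[e>6](R)))) → 1
  T → 5
  R → 5
  (T ⋈[h=e] R) → 3
  ρ[g/e]((T ⋈[h=e] R)) → 3
  π[g](ρ[g/e]((T ⋈[h=e] R))) → 3
  (π[g](π[g,e,y]((S ⋈[d=e] σ[e>6](R)))) ∪ π[g](ρ[g/e]((T ⋈[h=e] R)))) → 4
E2 row counts bottom-up:
  T → 5
  R → 5
  (T ⋈[h=e] R) → 3
  ρ[g/e]((T ⋈[h=e] R)) → 3
  π[g](ρ[g/e]((T ⋈[h=e] R))) → 3
  S → 5
  R → 5
  σ[e>6](R) → 1
  (S ⋈[d=e] σ[e>6](R)) → 1
  π[g,e,y]((S ⋈[d=e] σ[e>6](R))) → 1
  π[g](π[g,e,y]((S ⋈[d=e] σ[e>6](R)))) → 1
  (π[g](ρ[g/e]((T ⋈[h=e] R))) ∪ π[g](π[g,e,y]((S ⋈[d=e] σ[e>6](R))))) → 4

E1 and E2 produce the same multiset:
g
4
4
5
7

yes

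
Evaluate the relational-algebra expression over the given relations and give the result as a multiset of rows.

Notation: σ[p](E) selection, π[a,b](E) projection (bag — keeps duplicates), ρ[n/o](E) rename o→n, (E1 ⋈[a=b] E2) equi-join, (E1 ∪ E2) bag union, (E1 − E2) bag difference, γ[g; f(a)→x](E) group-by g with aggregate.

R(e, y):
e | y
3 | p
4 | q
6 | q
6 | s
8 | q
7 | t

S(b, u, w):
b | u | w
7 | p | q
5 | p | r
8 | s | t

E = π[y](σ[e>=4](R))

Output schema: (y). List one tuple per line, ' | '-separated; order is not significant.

Subexpression sizes:
  R → 6
  σ[e>=4](R) → 5
  π[y](σ[e>=4](R)) → 5

== RESULT ==
y
q
q
q
s
t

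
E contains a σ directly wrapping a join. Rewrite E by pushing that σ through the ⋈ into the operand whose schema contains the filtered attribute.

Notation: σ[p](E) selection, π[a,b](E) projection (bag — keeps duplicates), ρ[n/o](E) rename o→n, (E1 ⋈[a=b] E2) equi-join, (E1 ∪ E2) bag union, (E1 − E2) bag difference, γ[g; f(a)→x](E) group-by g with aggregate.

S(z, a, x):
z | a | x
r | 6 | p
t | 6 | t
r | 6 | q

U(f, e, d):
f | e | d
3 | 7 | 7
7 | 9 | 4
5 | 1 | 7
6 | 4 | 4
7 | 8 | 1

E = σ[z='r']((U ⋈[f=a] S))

σ filters on z, owned by the right side.
E' = (U ⋈[f=a] σ[z='r'](S))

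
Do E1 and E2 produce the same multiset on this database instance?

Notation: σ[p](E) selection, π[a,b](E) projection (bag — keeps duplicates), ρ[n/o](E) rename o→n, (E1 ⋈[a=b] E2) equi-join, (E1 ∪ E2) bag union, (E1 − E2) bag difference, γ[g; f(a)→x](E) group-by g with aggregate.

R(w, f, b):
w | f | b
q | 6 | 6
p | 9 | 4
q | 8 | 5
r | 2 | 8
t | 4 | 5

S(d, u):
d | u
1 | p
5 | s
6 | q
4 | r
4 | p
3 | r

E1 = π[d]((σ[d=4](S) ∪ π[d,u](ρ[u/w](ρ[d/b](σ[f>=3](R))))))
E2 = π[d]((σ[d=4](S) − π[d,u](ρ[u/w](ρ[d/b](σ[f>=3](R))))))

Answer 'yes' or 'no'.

E1 subexpression sizes:
  S → 6
  σ[d=4](S) → 2
  R → 5
  σ[f>=3](R) → 4
  ρ[d/b](σ[f>=3](R)) → 4
  ρ[u/w](ρ[d/b](σ[f>=3](R))) → 4
  π[d,u](ρ[u/w](ρ[d/b](σ[f>=3](R)))) → 4
  (σ[d=4](S) ∪ π[d,u](ρ[u/w](ρ[d/b](σ[f>=3](R))))) → 6
  π[d]((σ[d=4](S) ∪ π[d,u](ρ[u/w](ρ[d/b](σ[f>=3](R)))))) → 6
E2 subexpression sizes:
  S → 6
  σ[d=4](S) → 2
  R → 5
  σ[f>=3](R) → 4
  ρ[d/b](σ[f>=3](R)) → 4
  ρ[u/w](ρ[d/b](σ[f>=3](R))) → 4
  π[d,u](ρ[u/w](ρ[d/b](σ[f>=3](R)))) → 4
  (σ[d=4](S) − π[d,u](ρ[u/w](ρ[d/b](σ[f>=3](R))))) → 1
  π[d]((σ[d=4](S) − π[d,u](ρ[u/w](ρ[d/b](σ[f>=3](R)))))) → 1

E1 result:
d
4
4
4
5
5
6
E2 result:
d
4
Witness: (6,) appears 1× in E1 but 0× in E2.

no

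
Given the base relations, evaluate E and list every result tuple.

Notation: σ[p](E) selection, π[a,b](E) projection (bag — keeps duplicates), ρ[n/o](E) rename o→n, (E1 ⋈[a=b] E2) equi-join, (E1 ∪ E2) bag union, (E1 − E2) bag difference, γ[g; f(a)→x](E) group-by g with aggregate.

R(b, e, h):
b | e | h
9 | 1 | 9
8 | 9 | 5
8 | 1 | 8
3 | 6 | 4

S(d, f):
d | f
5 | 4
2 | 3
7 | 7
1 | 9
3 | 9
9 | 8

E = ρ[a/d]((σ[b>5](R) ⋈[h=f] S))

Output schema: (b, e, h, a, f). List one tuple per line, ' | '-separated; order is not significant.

Stepwise |·|:
  R → 4
  σ[b>5](R) → 3
  S → 6
  (σ[b>5](R) ⋈[h=f] S) → 3
  ρ[a/d]((σ[b>5](R) ⋈[h=f] S)) → 3

== RESULT ==
b | e | h | a | f
8 | 1 | 8 | 9 | 8
9 | 1 | 9 | 1 | 9
9 | 1 | 9 | 3 | 9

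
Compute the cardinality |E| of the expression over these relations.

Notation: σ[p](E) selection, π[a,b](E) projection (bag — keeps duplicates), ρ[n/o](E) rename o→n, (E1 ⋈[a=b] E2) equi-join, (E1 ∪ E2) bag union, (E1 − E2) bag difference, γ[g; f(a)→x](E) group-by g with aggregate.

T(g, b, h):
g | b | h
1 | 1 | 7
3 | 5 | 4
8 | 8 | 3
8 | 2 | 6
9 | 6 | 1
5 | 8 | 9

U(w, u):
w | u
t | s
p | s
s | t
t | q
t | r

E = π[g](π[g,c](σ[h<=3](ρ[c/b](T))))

Row counts bottom-up:
  T → 6
  ρ[c/b](T) → 6
  σ[h<=3](ρ[c/b](T)) → 2
  π[g,c](σ[h<=3](ρ[c/b](T))) → 2
  π[g](π[g,c](σ[h<=3](ρ[c/b](T)))) → 2

|E| = 2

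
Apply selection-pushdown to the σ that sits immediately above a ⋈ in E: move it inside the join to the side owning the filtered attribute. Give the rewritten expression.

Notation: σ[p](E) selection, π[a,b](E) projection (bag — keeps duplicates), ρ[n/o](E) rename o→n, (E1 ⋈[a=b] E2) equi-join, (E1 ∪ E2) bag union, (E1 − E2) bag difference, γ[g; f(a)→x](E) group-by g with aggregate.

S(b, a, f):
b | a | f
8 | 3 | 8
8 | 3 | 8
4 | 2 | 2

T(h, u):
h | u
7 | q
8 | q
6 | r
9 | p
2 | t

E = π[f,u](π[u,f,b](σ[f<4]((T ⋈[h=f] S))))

σ filters on f, owned by the right side.
E' = π[f,u](π[u,f,b]((T ⋈[h=f] σ[f<4](S))))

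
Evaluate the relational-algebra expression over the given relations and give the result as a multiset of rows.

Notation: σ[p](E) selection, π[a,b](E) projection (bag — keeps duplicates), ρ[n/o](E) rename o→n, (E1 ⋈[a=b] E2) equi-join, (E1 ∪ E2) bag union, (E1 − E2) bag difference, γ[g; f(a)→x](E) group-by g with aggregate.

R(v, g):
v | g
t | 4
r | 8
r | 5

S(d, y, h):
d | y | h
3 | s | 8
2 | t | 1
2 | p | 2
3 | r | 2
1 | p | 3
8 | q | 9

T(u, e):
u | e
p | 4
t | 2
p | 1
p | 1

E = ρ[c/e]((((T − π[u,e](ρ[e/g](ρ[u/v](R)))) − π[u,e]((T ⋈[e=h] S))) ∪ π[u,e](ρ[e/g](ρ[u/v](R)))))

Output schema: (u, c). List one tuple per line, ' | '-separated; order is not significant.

Stepwise |·|:
  T → 4
  R → 3
  ρ[u/v](R) → 3
  ρ[e/g](ρ[u/v](R)) → 3
  π[u,e](ρ[e/g](ρ[u/v](R))) → 3
  (T − π[u,e](ρ[e/g](ρ[u/v](R)))) → 4
  T → 4
  S → 6
  (T ⋈[e=h] S) → 4
  π[u,e]((T ⋈[e=h] S)) → 4
  ((T − π[u,e](ρ[e/g](ρ[u/v](R)))) − π[u,e]((T ⋈[e=h] S))) → 1
  R → 3
  ρ[u/v](R) → 3
  ρ[e/g](ρ[u/v](R)) → 3
  π[u,e](ρ[e/g](ρ[u/v](R))) → 3
  (((T − π[u,e](ρ[e/g](ρ[u/v](R)))) − π[u,e]((T ⋈[e=h] S))) ∪ π[u,e](ρ[e/g](ρ[u/v](R)))) → 4
  ρ[c/e]((((T − π[u,e](ρ[e/g](ρ[u/v](R)))) − π[u,e]((T ⋈[e=h] S))) ∪ π[u,e](ρ[e/g](ρ[u/v](R))))) → 4

== RESULT ==
u | c
p | 4
r | 5
r | 8
t | 4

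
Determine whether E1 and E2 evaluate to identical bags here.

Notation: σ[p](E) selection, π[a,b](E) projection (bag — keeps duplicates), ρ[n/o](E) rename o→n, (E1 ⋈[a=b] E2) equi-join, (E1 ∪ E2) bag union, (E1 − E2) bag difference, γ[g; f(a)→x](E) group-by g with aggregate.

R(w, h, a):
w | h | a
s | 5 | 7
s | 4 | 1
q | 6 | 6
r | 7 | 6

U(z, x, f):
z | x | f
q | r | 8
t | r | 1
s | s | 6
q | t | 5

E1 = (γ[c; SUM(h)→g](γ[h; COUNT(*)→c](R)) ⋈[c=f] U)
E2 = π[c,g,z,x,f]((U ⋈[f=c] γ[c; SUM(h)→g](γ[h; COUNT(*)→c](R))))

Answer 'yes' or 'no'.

E1 stepwise |·|:
  R → 4
  γ[h; COUNT(*)→c](R) → 4
  γ[c; SUM(h)→g](γ[h; COUNT(*)→c](R)) → 1
  U → 4
  (γ[c; SUM(h)→g](γ[h; COUNT(*)→c](R)) ⋈[c=f] U) → 1
E2 stepwise |·|:
  U → 4
  R → 4
  γ[h; COUNT(*)→c](R) → 4
  γ[c; SUM(h)→g](γ[h; COUNT(*)→c](R)) → 1
  (U ⋈[f=c] γ[c; SUM(h)→g](γ[h; COUNT(*)→c](R))) → 1
  π[c,g,z,x,f]((U ⋈[f=c] γ[c; SUM(h)→g](γ[h; COUNT(*)→c](R)))) → 1

E1 and E2 produce the same multiset:
c | g | z | x | f
1 | 22 | t | r | 1

yes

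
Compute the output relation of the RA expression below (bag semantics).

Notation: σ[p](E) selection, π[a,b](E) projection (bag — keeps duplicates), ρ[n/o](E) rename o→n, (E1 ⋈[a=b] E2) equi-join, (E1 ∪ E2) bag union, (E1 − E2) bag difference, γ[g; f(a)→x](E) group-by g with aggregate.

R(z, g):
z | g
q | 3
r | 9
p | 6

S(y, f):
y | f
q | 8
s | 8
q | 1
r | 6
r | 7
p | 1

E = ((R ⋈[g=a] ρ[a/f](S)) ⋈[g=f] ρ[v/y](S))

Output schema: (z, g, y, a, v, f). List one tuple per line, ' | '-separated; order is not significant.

Stepwise |·|:
  R → 3
  S → 6
  ρ[a/f](S) → 6
  (R ⋈[g=a] ρ[a/f](S)) → 1
  S → 6
  ρ[v/y](S) → 6
  ((R ⋈[g=a] ρ[a/f](S)) ⋈[g=f] ρ[v/y](S)) → 1

== RESULT ==
z | g | y | a | v | f
p | 6 | r | 6 | r | 6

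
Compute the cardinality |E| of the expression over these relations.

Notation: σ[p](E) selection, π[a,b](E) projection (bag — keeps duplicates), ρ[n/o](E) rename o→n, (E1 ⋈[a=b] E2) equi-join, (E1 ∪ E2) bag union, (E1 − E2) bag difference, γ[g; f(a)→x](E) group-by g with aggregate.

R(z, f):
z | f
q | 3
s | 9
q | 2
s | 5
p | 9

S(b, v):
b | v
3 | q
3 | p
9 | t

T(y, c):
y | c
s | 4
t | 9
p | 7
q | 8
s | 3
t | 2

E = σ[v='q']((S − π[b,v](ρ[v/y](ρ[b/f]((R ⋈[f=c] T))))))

Subexpression sizes:
  S → 3
  R → 5
  T → 6
  (R ⋈[f=c] T) → 4
  ρ[b/f]((R ⋈[f=c] T)) → 4
  ρ[v/y](ρ[b/f]((R ⋈[f=c] T))) → 4
  π[b,v](ρ[v/y](ρ[b/f]((R ⋈[f=c] T)))) → 4
  (S − π[b,v](ρ[v/y](ρ[b/f]((R ⋈[f=c] T))))) → 2
  σ[v='q']((S − π[b,v](ρ[v/y](ρ[b/f]((R ⋈[f=c] T)))))) → 1

|E| = 1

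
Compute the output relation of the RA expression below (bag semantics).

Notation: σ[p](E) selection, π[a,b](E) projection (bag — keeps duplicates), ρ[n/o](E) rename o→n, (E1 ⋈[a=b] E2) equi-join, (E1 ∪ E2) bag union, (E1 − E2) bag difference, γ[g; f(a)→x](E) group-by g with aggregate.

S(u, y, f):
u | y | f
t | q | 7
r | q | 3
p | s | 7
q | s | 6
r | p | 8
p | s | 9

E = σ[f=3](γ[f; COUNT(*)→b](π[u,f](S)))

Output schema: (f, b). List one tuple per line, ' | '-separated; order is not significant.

Per-node cardinality:
  S → 6
  π[u,f](S) → 6
  γ[f; COUNT(*)→b](π[u,f](S)) → 5
  σ[f=3](γ[f; COUNT(*)→b](π[u,f](S))) → 1

== RESULT ==
f | b
3 | 1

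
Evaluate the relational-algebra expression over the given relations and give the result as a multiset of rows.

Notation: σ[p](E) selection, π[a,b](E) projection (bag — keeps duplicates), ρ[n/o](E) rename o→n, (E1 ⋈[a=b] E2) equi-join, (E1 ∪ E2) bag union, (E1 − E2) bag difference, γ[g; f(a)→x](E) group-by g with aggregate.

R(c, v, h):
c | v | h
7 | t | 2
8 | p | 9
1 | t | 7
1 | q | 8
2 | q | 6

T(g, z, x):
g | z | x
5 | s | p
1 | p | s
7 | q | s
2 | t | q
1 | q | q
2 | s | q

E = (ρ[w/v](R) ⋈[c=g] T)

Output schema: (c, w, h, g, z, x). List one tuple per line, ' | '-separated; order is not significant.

Subexpression sizes:
  R → 5
  ρ[w/v](R) → 5
  T → 6
  (ρ[w/v](R) ⋈[c=g] T) → 7

== RESULT ==
c | w | h | g | z | x
1 | q | 8 | 1 | p | s
1 | q | 8 | 1 | q | q
1 | t | 7 | 1 | p | s
1 | t | 7 | 1 | q | q
2 | q | 6 | 2 | s | q
2 | q | 6 | 2 | t | q
7 | t | 2 | 7 | q | s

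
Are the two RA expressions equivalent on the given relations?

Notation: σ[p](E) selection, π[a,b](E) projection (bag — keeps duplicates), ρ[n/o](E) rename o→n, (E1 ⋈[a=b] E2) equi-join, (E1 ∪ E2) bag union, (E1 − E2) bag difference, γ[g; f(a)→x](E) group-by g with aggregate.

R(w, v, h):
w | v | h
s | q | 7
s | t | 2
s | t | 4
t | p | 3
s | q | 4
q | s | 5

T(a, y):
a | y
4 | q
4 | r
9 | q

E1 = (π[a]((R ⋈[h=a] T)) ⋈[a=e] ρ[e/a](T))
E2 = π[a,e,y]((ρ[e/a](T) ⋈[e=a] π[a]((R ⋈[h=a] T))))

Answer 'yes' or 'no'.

E1 stepwise |·|:
  R → 6
  T → 3
  (R ⋈[h=a] T) → 4
  π[a]((R ⋈[h=a] T)) → 4
  T → 3
  ρ[e/a](T) → 3
  (π[a]((R ⋈[h=a] T)) ⋈[a=e] ρ[e/a](T)) → 8
E2 stepwise |·|:
  T → 3
  ρ[e/a](T) → 3
  R → 6
  T → 3
  (R ⋈[h=a] T) → 4
  π[a]((R ⋈[h=a] T)) → 4
  (ρ[e/a](T) ⋈[e=a] π[a]((R ⋈[h=a] T))) → 8
  π[a,e,y]((ρ[e/a](T) ⋈[e=a] π[a]((R ⋈[h=a] T)))) → 8

E1 and E2 produce the same multiset:
a | e | y
4 | 4 | q
4 | 4 | q
4 | 4 | q
4 | 4 | q
4 | 4 | r
4 | 4 | r
4 | 4 | r
4 | 4 | r

yes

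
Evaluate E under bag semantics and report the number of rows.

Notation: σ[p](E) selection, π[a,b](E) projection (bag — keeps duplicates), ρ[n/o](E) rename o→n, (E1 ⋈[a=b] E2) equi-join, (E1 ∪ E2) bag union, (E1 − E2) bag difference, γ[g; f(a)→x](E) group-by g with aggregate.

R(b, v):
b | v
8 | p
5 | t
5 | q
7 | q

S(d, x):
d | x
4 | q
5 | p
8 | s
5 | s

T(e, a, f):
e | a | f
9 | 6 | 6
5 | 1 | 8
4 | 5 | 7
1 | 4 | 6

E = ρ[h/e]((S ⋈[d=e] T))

Per-node cardinality:
  S → 4
  T → 4
  (S ⋈[d=e] T) → 3
  ρ[h/e]((S ⋈[d=e] T)) → 3

|E| = 3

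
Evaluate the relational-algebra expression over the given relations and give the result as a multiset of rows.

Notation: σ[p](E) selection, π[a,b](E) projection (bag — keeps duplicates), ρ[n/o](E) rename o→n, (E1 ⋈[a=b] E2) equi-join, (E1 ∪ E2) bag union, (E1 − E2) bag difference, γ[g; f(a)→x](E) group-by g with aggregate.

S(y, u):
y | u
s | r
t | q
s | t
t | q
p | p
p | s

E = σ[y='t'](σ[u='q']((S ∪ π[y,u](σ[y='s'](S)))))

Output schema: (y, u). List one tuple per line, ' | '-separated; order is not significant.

Stepwise |·|:
  S → 6
  S → 6
  σ[y='s'](S) → 2
  π[y,u](σ[y='s'](S)) → 2
  (S ∪ π[y,u](σ[y='s'](S))) → 8
  σ[u='q']((S ∪ π[y,u](σ[y='s'](S)))) → 2
  σ[y='t'](σ[u='q']((S ∪ π[y,u](σ[y='s'](S))))) → 2

== RESULT ==
y | u
t | q
t | q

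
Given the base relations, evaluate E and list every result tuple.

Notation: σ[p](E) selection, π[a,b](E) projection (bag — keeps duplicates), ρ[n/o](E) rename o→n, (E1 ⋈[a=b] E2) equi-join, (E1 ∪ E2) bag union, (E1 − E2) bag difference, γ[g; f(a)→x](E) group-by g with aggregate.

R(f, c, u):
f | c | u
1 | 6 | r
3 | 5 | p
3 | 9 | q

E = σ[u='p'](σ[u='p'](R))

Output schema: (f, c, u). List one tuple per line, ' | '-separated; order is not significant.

Per-node cardinality:
  R → 3
  σ[u='p'](R) → 1
  σ[u='p'](σ[u='p'](R)) → 1

== RESULT ==
f | c | u
3 | 5 | p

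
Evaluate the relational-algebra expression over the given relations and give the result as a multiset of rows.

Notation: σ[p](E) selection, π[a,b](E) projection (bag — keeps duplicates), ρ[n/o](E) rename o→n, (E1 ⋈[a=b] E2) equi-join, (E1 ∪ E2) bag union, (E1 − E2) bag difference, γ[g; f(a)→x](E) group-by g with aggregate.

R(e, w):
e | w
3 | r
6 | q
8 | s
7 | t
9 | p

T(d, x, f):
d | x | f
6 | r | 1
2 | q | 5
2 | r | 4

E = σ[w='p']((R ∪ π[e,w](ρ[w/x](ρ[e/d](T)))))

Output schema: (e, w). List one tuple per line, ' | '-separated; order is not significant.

Stepwise |·|:
  R → 5
  T → 3
  ρ[e/d](T) → 3
  ρ[w/x](ρ[e/d](T)) → 3
  π[e,w](ρ[w/x](ρ[e/d](T))) → 3
  (R ∪ π[e,w](ρ[w/x](ρ[e/d](T)))) → 8
  σ[w='p']((R ∪ π[e,w](ρ[w/x](ρ[e/d](T))))) → 1

== RESULT ==
e | w
9 | p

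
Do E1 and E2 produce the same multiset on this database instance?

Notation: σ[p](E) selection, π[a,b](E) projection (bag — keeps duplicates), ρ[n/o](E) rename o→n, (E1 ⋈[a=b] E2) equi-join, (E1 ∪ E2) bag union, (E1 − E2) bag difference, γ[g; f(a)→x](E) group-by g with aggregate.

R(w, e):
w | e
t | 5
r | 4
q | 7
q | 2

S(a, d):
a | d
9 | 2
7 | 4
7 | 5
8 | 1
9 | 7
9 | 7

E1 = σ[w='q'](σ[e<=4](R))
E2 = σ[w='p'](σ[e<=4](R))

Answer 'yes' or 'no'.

E1 stepwise |·|:
  R → 4
  σ[e<=4](R) → 2
  σ[w='q'](σ[e<=4](R)) → 1
E2 stepwise |·|:
  R → 4
  σ[e<=4](R) → 2
  σ[w='p'](σ[e<=4](R)) → 0

E1 result:
w | e
q | 2
E2 result:
w | e
(0 rows)
Witness: ('q', 2) appears 1× in E1 but 0× in E2.

no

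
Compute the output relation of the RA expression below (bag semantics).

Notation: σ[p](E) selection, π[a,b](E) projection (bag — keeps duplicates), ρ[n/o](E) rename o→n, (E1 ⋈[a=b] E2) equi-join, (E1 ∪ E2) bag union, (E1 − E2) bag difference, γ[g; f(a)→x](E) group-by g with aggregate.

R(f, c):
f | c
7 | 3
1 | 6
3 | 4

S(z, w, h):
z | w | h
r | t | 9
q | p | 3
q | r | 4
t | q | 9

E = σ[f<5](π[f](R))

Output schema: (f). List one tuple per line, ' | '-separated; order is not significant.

Subexpression sizes:
  R → 3
  π[f](R) → 3
  σ[f<5](π[f](R)) → 2

== RESULT ==
f
1
3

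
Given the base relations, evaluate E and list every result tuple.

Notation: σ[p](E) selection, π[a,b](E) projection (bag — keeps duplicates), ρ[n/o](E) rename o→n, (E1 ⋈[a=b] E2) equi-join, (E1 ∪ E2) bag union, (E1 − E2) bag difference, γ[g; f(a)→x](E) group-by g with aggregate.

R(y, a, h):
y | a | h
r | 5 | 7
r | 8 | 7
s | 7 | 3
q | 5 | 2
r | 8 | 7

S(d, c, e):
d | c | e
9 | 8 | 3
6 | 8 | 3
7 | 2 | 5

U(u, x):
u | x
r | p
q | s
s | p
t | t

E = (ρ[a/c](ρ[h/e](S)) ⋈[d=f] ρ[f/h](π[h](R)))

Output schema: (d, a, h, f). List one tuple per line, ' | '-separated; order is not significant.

Subexpression sizes:
  S → 3
  ρ[h/e](S) → 3
  ρ[a/c](ρ[h/e](S)) → 3
  R → 5
  π[h](R) → 5
  ρ[f/h](π[h](R)) → 5
  (ρ[a/c](ρ[h/e](S)) ⋈[d=f] ρ[f/h](π[h](R))) → 3

== RESULT ==
d | a | h | f
7 | 2 | 5 | 7
7 | 2 | 5 | 7
7 | 2 | 5 | 7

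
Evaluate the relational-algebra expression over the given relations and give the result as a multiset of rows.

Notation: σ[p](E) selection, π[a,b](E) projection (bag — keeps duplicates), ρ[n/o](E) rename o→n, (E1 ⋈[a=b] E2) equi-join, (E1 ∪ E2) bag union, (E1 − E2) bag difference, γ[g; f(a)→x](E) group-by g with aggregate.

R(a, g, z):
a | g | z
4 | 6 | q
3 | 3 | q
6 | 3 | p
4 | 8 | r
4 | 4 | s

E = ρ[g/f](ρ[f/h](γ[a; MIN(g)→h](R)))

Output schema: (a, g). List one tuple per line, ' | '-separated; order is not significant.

Subexpression sizes:
  R → 5
  γ[a; MIN(g)→h](R) → 3
  ρ[f/h](γ[a; MIN(g)→h](R)) → 3
  ρ[g/f](ρ[f/h](γ[a; MIN(g)→h](R))) → 3

== RESULT ==
a | g
3 | 3
4 | 4
6 | 3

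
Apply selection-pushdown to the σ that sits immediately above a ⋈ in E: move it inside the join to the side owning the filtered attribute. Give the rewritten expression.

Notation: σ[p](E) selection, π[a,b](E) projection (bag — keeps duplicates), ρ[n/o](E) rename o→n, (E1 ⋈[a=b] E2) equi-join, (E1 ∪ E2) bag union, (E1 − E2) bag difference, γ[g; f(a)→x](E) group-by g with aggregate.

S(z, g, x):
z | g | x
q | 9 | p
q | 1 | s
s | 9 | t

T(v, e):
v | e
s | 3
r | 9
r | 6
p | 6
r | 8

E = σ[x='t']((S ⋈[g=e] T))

σ filters on x, owned by the left side.
E' = (σ[x='t'](S) ⋈[g=e] T)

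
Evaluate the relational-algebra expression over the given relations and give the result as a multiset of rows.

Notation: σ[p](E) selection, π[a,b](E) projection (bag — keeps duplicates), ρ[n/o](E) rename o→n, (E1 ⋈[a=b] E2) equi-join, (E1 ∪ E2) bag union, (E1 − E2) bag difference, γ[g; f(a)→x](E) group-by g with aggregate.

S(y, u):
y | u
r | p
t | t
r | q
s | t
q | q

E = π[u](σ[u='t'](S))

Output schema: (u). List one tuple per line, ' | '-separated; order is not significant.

Per-node cardinality:
  S → 5
  σ[u='t'](S) → 2
  π[u](σ[u='t'](S)) → 2

== RESULT ==
u
t
t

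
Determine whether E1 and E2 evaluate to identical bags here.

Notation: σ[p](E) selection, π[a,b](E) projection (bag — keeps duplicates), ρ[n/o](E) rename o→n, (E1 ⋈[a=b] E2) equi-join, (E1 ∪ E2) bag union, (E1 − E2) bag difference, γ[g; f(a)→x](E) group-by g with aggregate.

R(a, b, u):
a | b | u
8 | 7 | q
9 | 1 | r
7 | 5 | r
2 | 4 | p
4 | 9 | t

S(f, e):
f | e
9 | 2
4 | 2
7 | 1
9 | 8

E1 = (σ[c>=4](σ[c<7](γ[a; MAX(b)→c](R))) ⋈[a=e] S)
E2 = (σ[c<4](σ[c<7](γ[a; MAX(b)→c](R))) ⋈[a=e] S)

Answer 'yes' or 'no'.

E1 stepwise |·|:
  R → 5
  γ[a; MAX(b)→c](R) → 5
  σ[c<7](γ[a; MAX(b)→c](R)) → 3
  σ[c>=4](σ[c<7](γ[a; MAX(b)→c](R))) → 2
  S → 4
  (σ[c>=4](σ[c<7](γ[a; MAX(b)→c](R))) ⋈[a=e] S) → 2
E2 stepwise |·|:
  R → 5
  γ[a; MAX(b)→c](R) → 5
  σ[c<7](γ[a; MAX(b)→c](R)) → 3
  σ[c<4](σ[c<7](γ[a; MAX(b)→c](R))) → 1
  S → 4
  (σ[c<4](σ[c<7](γ[a; MAX(b)→c](R))) ⋈[a=e] S) → 0

E1 result:
a | c | f | e
2 | 4 | 4 | 2
2 | 4 | 9 | 2
E2 result:
a | c | f | e
(0 rows)
Witness: (2, 4, 4, 2) appears 1× in E1 but 0× in E2.

no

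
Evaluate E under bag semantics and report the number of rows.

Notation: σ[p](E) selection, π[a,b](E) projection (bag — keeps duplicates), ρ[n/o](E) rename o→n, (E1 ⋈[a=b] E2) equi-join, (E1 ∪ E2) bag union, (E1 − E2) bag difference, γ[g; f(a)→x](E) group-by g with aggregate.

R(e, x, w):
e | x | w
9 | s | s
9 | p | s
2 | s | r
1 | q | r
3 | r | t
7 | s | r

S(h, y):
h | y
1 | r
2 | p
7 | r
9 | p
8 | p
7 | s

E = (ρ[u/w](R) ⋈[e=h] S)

Stepwise |·|:
  R → 6
  ρ[u/w](R) → 6
  S → 6
  (ρ[u/w](R) ⋈[e=h] S) → 6

|E| = 6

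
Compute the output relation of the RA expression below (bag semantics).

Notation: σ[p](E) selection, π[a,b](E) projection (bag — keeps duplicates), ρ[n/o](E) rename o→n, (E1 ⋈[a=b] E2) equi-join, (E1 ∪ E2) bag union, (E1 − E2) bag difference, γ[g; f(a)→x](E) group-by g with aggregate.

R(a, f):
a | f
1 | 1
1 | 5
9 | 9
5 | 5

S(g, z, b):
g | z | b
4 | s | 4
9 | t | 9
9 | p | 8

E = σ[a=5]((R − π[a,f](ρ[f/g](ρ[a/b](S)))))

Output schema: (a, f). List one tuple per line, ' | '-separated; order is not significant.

Row counts bottom-up:
  R → 4
  S → 3
  ρ[a/b](S) → 3
  ρ[f/g](ρ[a/b](S)) → 3
  π[a,f](ρ[f/g](ρ[a/b](S))) → 3
  (R − π[a,f](ρ[f/g](ρ[a/b](S)))) → 3
  σ[a=5]((R − π[a,f](ρ[f/g](ρ[a/b](S))))) → 1

== RESULT ==
a | f
5 | 5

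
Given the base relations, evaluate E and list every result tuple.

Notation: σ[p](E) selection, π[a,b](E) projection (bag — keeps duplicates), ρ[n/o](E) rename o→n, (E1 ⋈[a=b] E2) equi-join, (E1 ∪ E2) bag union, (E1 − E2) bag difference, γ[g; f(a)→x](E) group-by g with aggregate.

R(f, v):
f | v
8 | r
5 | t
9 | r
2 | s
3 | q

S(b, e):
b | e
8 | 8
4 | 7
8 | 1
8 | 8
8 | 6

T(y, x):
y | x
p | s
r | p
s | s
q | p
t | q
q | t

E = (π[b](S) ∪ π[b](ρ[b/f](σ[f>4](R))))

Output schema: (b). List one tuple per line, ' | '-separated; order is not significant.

Subexpression sizes:
  S → 5
  π[b](S) → 5
  R → 5
  σ[f>4](R) → 3
  ρ[b/f](σ[f>4](R)) → 3
  π[b](ρ[b/f](σ[f>4](R))) → 3
  (π[b](S) ∪ π[b](ρ[b/f](σ[f>4](R)))) → 8

== RESULT ==
b
4
5
8
8
8
8
8
9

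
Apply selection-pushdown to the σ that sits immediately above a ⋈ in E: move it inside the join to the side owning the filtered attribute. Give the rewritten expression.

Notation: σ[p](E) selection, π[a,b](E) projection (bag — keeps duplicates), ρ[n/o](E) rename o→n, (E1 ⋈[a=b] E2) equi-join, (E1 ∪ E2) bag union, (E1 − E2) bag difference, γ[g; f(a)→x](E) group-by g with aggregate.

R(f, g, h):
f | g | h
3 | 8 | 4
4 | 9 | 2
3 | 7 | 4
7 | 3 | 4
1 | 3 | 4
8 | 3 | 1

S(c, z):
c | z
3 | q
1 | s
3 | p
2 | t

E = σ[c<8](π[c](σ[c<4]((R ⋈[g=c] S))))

σ filters on c, owned by the right side.
E' = σ[c<8](π[c]((R ⋈[g=c] σ[c<4](S))))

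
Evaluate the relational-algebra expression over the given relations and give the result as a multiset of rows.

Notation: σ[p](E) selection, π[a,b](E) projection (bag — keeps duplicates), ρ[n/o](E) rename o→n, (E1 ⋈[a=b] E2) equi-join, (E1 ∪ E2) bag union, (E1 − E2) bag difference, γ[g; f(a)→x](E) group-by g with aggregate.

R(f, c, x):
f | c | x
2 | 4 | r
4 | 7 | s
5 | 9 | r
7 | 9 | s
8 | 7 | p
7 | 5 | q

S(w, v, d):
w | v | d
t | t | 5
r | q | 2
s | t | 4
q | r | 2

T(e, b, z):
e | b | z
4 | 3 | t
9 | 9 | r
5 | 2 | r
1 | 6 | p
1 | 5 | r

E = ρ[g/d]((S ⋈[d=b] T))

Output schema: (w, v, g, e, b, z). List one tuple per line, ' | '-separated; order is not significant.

Subexpression sizes:
  S → 4
  T → 5
  (S ⋈[d=b] T) → 3
  ρ[g/d]((S ⋈[d=b] T)) → 3

== RESULT ==
w | v | g | e | b | z
q | r | 2 | 5 | 2 | r
r | q | 2 | 5 | 2 | r
t | t | 5 | 1 | 5 | r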